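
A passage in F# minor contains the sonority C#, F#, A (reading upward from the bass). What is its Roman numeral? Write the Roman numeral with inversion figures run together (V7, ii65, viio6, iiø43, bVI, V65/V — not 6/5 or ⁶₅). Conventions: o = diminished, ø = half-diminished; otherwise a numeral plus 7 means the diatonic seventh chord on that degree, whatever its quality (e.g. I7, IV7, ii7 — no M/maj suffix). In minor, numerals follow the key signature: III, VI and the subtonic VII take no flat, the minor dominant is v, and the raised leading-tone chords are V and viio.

Stacked in thirds the chord is F#-A-C#: a minor triad on F#.
F# is scale degree 1 in F# minor, and a minor triad on that degree is written i.
With C# in the bass the chord is in second inversion, so the figured bass is 64.

i64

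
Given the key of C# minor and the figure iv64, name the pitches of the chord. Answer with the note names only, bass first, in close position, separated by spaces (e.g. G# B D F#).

C# F# A

The numeral's case and figure indicate a minor triad. In C# minor its root, scale degree 4, is F#.
Stacking thirds from F# gives F#-A-C#.
The figured bass 64 indicates second inversion, placing the fifth (C#) in the bass: C#-F#-A.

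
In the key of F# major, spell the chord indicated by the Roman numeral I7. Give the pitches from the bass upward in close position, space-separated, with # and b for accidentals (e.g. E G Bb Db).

F# A# C# E#

The numeral's case and figure indicate a major seventh chord. In F# major its root, the tonic, is F#.
That chord is spelled F#-A#-C#-E#.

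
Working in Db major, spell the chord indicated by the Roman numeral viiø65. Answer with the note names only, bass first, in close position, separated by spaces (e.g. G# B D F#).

Eb Gb Bb C

In Db major, the seventh degree is C, and the diatonic chord built there is a half-diminished seventh chord.
That chord is spelled C-Eb-Gb-Bb.
The figured bass 65 indicates first inversion, placing the third (Eb) in the bass: Eb-Gb-Bb-C.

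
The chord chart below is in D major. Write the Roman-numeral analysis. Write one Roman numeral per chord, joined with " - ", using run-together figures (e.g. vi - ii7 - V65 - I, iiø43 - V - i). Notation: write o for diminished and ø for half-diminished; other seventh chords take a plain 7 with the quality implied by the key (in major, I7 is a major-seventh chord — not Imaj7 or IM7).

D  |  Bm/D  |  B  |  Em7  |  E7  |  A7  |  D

I - vi6 - V/ii - ii7 - V7/V - V7 - I

D: root D is the tonic; major triad there is I.
Bm/D has root B, degree 6 in D major, so vi6.
B is the secondary dominant of ii (major triad on B): V/ii.
Em7 has root E, degree 2 in D major, so ii7.
E7: chromatic; E is V of V, so V7/V.
A7: dominant seventh chord on A = scale degree 5 → V7.
D has root D, degree 1 in D major, so I.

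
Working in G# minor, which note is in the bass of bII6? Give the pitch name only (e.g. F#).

bII in G# minor has root A; the chord is A-C#-E.
The figure 6 means first inversion — the third is in the bass.

C#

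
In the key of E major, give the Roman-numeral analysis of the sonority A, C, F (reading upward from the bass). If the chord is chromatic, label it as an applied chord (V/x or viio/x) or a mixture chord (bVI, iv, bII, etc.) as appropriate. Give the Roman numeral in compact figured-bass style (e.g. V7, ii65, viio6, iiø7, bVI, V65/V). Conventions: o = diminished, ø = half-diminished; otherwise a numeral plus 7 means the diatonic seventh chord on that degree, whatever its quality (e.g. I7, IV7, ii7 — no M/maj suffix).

Stacked in thirds the chord is F-A-C: a major triad on F.
F is the lowered second degree of E major (diatonic 2 would be F#). This is the Neapolitan sixth — a major triad on the lowered second degree, here in its customary first inversion.
With A in the bass the chord is in first inversion, so the figured bass is 6.

bII6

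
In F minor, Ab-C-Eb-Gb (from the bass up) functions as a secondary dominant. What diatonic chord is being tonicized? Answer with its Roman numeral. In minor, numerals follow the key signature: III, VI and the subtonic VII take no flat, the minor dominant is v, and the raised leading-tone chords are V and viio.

VI

The chord is a dominant seventh chord on Ab.
A dominant resolves down a perfect fifth: Ab → Db. In F minor, Db is scale degree 6, i.e. VI.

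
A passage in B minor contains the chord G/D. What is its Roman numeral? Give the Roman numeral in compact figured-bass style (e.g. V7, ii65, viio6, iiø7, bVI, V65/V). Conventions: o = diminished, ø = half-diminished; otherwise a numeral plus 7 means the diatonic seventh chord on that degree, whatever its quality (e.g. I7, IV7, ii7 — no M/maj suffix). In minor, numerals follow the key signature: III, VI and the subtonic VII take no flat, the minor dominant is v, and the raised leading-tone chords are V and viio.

VI64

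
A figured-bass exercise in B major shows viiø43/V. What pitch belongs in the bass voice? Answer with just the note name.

B

The applied chord viiø43/V is rooted on E#: E#-G#-B-D#.
The figure 43 means second inversion — the fifth is in the bass.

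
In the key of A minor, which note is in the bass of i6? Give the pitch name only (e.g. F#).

i in A minor has root A; the chord is A-C-E.
The figure 6 means first inversion — the third is in the bass.

C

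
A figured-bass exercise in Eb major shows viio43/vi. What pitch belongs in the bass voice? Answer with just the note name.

F

The applied chord viio43/vi is rooted on B: B-D-F-Ab.
The figure 43 means second inversion — the fifth is in the bass.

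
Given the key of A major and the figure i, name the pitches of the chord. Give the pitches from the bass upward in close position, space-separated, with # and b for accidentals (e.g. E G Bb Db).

i is the minor tonic, borrowed from the parallel minor. In A major that root is A.
So the chord is A-C-E, a minor triad.

A C E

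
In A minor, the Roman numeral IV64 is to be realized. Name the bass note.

A

IV in A minor has root D; the chord is D-F#-A.
The figure 64 means second inversion — the fifth is in the bass.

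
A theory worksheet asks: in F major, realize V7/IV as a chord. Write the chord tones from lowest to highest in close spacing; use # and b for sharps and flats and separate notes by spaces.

F A C Eb

The slash means an applied dominant: we want the dominant of IV. In F major, IV is Bb major, and its dominant is built on F.
Building a dominant seventh chord on F gives F-A-C-Eb.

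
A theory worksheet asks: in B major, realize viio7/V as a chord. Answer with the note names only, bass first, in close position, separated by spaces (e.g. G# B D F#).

E# G# B D

viio7/V is a secondary leading-tone chord. The target V is F# in B major; the applied chord is rooted a semitone below, on E#.
Building a fully diminished seventh chord on E# gives E#-G#-B-D.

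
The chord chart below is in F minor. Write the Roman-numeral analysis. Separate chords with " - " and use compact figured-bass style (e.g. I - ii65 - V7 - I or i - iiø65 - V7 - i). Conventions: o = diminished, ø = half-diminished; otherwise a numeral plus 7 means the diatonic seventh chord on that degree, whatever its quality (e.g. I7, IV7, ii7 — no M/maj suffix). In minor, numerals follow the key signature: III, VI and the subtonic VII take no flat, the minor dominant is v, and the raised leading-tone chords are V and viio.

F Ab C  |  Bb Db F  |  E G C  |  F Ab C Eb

F-Ab-C: minor triad on F = scale degree 1 → i.
Bb-Db-F: minor triad on Bb = scale degree 4 → iv.
E-G-C has root C, degree 5 in F minor, so V6.
F-Ab-C-Eb: minor seventh chord on F = scale degree 1 → i7.

i - iv - V6 - i7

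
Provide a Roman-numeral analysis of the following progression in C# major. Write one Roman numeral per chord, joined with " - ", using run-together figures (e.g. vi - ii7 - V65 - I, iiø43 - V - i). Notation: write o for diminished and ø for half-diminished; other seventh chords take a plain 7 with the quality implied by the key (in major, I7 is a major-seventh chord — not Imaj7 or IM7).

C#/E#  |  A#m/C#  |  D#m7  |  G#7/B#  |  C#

I6 - vi6 - ii7 - V65 - I

C#/E#: root C# is the tonic; major triad there is I6.
A#m/C#: root A# is the submediant; minor triad there is vi6.
D#m7: root D# is the supertonic; minor seventh chord there is ii7.
G#7/B#: dominant seventh chord on G# = scale degree 5 → V65.
C# has root C#, degree 1 in C# major, so I.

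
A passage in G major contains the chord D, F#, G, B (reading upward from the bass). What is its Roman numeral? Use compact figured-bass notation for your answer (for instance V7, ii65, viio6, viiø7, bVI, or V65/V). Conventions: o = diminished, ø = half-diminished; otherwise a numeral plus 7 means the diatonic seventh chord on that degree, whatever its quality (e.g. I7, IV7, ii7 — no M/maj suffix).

I43

The pitches G-B-D-F# form a major seventh chord rooted on G.
In G major, G is the tonic; the diatonic major seventh chord there is I7.
With D in the bass the chord is in second inversion, so the figured bass is 43.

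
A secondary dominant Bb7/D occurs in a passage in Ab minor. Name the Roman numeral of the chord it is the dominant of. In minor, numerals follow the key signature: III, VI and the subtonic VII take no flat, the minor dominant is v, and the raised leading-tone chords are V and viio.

V

The chord is a dominant seventh chord on Bb.
A dominant resolves down a perfect fifth: Bb → Eb. In Ab minor, Eb is scale degree 5, i.e. V.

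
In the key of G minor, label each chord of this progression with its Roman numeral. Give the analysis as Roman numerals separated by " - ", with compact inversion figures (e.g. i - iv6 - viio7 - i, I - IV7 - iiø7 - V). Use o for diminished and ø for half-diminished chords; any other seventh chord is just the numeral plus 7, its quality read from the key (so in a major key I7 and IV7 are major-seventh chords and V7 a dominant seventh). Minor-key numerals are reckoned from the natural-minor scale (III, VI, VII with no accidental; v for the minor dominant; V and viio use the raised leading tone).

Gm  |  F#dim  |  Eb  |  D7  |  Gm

Gm has root G, degree 1 in G minor, so i.
F#dim: diminished triad on F# = scale degree 7 → viio.
Eb has root Eb, degree 6 in G minor, so VI.
D7: root D is the dominant; dominant seventh chord there is V7.
Gm: root G is the tonic; minor triad there is i.

i - viio - VI - V7 - i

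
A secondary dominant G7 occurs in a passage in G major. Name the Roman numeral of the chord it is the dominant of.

IV

The chord is a dominant seventh chord on G.
A dominant resolves down a perfect fifth: G → C. In G major, C is scale degree 4, i.e. IV.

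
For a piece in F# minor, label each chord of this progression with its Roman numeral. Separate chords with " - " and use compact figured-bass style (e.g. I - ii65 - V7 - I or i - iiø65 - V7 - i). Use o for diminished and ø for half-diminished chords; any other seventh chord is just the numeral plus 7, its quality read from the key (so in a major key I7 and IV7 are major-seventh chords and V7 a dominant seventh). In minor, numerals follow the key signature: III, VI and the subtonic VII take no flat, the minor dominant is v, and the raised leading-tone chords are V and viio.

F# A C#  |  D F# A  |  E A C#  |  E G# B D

F#-A-C#: minor triad on F# = scale degree 1 → i.
D-F#-A: major triad on D = scale degree 6 → VI.
E-A-C#: major triad on A = scale degree 3 → III64.
E-G#-B-D has root E, degree 7 in F# minor, so VII7.

i - VI - III64 - VII7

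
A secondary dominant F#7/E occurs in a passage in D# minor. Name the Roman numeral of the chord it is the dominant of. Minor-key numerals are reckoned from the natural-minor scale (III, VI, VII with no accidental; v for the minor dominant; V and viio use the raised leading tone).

VI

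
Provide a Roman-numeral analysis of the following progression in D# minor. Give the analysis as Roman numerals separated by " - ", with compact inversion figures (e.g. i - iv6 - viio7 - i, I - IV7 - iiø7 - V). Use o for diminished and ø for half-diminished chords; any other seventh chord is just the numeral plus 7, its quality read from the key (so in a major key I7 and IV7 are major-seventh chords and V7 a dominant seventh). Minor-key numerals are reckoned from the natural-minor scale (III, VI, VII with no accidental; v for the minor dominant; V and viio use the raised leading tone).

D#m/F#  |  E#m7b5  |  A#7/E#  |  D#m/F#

D#m/F# has root D#, degree 1 in D# minor, so i6.
E#m7b5 has root E#, degree 2 in D# minor, so iiø7.
A#7/E# has root A#, degree 5 in D# minor, so V43.
D#m/F#: root D# is the tonic; minor triad there is i6.

i6 - iiø7 - V43 - i6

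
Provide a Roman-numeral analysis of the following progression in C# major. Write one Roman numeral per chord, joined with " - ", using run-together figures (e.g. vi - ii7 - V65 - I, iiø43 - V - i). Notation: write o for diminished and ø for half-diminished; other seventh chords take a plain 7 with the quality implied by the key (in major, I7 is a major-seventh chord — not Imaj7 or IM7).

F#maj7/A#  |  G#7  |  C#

IV65 - V7 - I

F#maj7/A#: major seventh chord on F# = scale degree 4 → IV65.
G#7 has root G#, degree 5 in C# major, so V7.
C#: major triad on C# = scale degree 1 → I.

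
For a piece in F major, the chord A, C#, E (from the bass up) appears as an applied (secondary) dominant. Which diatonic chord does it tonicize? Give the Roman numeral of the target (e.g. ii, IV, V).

The chord is a major triad on A.
A dominant resolves down a perfect fifth: A → D. In F major, D is scale degree 6, i.e. vi.

vi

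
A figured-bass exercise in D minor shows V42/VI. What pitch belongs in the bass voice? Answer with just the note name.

Eb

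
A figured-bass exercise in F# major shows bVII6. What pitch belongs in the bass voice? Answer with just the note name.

G#

bVII in F# major has root E; the chord is E-G#-B.
The figure 6 means first inversion — the third is in the bass.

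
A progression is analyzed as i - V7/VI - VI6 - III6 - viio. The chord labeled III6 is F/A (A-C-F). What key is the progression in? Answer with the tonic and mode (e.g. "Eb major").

D minor

III6 is given as A-C-F — a major triad with root F.
If F is scale degree 3 and the mode makes that degree carry a major triad, the tonic is D and the mode is minor.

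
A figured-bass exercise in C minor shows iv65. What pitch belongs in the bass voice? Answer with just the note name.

Ab

iv in C minor has root F; the chord is F-Ab-C-Eb.
The figure 65 means first inversion — the third is in the bass.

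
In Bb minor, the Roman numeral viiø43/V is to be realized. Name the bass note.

The applied chord viiø43/V is rooted on E: E-G-Bb-D.
The figure 43 means second inversion — the fifth is in the bass.

Bb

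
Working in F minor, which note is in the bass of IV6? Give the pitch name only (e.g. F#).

IV in F minor has root Bb; the chord is Bb-D-F.
The figure 6 means first inversion — the third is in the bass.

D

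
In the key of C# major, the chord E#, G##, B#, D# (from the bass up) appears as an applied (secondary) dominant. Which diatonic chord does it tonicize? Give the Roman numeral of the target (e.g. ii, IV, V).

vi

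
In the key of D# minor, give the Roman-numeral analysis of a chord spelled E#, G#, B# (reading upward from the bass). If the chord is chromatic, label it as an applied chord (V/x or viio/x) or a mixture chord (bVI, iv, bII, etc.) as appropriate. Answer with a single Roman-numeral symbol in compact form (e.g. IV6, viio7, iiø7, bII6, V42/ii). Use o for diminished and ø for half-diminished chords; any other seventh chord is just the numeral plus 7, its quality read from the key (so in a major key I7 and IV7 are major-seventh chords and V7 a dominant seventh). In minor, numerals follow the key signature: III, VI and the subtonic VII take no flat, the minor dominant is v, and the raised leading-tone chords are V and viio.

The pitches E#-G#-B# form a minor triad rooted on E#.
E# is the second degree of D# minor. This is the minor supertonic, borrowed from the parallel major (the Dorian ii).

ii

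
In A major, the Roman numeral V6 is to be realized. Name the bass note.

G#

V in A major has root E; the chord is E-G#-B.
The figure 6 means first inversion — the third is in the bass.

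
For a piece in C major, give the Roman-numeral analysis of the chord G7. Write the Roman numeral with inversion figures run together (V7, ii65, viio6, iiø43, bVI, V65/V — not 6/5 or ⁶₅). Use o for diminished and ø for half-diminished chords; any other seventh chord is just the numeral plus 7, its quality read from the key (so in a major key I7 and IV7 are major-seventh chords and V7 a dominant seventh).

V7

Stacked in thirds the chord is G-B-D-F: a dominant seventh chord on G.
In C major, G is the dominant; the diatonic dominant seventh chord there is V7.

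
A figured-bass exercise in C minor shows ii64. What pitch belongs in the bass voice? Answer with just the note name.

ii in C minor has root D; the chord is D-F-A.
The figure 64 means second inversion — the fifth is in the bass.

A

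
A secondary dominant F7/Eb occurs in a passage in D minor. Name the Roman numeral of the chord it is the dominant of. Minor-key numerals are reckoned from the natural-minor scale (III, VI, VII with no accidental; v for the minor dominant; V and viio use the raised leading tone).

The chord is a dominant seventh chord on F.
A dominant resolves down a perfect fifth: F → Bb. In D minor, Bb is scale degree 6, i.e. VI.

VI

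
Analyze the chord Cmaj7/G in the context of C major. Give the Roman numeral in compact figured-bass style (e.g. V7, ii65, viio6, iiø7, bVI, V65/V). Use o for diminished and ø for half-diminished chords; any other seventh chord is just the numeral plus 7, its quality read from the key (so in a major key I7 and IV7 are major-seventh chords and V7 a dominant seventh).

Stacked in thirds the chord is C-E-G-B: a major seventh chord on C.
C is scale degree 1 in C major, and a major seventh chord on that degree is written I7.
With G in the bass the chord is in second inversion, so the figured bass is 43.

I43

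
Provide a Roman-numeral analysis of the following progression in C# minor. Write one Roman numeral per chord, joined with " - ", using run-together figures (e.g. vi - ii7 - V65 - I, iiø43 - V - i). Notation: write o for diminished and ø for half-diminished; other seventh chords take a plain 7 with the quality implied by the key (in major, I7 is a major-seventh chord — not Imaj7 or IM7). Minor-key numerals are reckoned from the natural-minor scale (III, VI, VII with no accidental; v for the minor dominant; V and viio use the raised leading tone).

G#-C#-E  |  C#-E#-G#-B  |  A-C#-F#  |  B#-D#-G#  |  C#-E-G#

G#-C#-E has root C#, degree 1 in C# minor, so i64.
C#-E#-G#-B: a dominant seventh chord on C#, the applied dominant of iv → V7/iv.
A-C#-F# has root F#, degree 4 in C# minor, so iv6.
B#-D#-G#: root G# is the dominant; major triad there is V6.
C#-E-G# has root C#, degree 1 in C# minor, so i.

i64 - V7/iv - iv6 - V6 - i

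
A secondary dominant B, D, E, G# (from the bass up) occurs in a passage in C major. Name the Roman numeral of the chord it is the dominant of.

vi

The chord is a dominant seventh chord on E.
A dominant resolves down a perfect fifth: E → A. In C major, A is scale degree 6, i.e. vi.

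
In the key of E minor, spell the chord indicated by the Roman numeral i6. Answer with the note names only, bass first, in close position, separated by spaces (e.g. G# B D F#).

G B E

In E minor, scale degree 1 is E, and the diatonic chord built there is a minor triad.
Stacking thirds from E gives E-G-B.
The figured bass 6 indicates first inversion, placing the third (G) in the bass: G-B-E.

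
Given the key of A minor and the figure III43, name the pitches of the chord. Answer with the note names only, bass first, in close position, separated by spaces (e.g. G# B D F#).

The numeral's case and figure indicate a major seventh chord. In A minor its root, the third degree, is C.
Stacking thirds from C gives C-E-G-B.
The figured bass 43 indicates second inversion, placing the fifth (G) in the bass: G-B-C-E.

G B C E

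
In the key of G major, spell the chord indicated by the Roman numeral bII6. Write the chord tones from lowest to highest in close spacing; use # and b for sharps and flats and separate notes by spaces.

C Eb Ab

bII6 is the Neapolitan sixth — a major triad on the lowered second degree, here in its customary first inversion. In G major that root is Ab.
So the chord is Ab-C-Eb.
With the 6 figure the chord is in first inversion; from the bass C upward in close position it reads C-Eb-Ab.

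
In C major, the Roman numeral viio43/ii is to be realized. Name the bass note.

G

The applied chord viio43/ii is rooted on C#: C#-E-G-Bb.
The figure 43 means second inversion — the fifth is in the bass.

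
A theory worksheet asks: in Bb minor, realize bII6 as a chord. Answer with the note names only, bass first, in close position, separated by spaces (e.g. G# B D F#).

Eb Gb Cb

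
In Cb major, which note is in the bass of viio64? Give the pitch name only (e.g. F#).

Fb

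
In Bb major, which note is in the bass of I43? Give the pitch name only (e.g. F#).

I in Bb major has root Bb; the chord is Bb-D-F-A.
The figure 43 means second inversion — the fifth is in the bass.

F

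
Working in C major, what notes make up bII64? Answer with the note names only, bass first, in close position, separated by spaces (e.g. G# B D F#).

Scale degree 2 in C major is D; lowering it a half step gives Db. bII64 is the Neapolitan chord — a major triad on the lowered second degree.
So the chord is Db-F-Ab, a major triad.
The figured bass 64 indicates second inversion, placing the fifth (Ab) in the bass: Ab-Db-F.

Ab Db F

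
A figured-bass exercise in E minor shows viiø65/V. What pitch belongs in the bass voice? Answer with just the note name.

The applied chord viiø65/V is rooted on A#: A#-C#-E-G#.
The figure 65 means first inversion — the third is in the bass.

C#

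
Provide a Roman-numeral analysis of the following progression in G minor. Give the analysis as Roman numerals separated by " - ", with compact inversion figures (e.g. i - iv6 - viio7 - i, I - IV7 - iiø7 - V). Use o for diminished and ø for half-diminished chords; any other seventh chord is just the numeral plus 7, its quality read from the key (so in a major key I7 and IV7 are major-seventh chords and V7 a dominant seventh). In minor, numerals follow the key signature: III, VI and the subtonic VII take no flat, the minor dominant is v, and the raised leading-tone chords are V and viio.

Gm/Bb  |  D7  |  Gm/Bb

Gm/Bb has root G, degree 1 in G minor, so i6.
D7: root D is the dominant; dominant seventh chord there is V7.
Gm/Bb has root G, degree 1 in G minor, so i6.

i6 - V7 - i6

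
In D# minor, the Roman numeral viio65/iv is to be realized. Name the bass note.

The applied chord viio65/iv is rooted on F##: F##-A#-C#-E.
The figure 65 means first inversion — the third is in the bass.

A#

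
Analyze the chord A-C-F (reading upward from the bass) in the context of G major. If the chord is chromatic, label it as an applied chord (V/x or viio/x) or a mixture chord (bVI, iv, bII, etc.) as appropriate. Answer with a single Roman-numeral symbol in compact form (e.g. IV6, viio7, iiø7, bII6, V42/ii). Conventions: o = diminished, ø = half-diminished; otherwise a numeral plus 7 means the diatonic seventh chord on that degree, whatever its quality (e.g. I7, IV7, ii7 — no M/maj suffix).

bVII6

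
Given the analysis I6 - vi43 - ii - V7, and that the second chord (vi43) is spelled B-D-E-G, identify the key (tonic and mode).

The anchor chord is a minor seventh chord on E, labeled vi43.
Counting down 5 scale steps from E places the tonic on G; a minor seventh chord on degree 6 is diatonic only in major.

G major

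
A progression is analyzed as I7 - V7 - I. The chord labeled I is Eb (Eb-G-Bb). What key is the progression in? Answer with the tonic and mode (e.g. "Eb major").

The anchor chord is a major triad on Eb, labeled I.
If Eb is scale degree 1 and the mode makes that degree carry a major triad, the tonic is Eb and the mode is major.

Eb major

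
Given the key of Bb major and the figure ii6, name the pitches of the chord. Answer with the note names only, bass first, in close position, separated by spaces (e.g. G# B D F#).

Eb G C

The numeral's case and figure indicate a minor triad. In Bb major its root, the supertonic, is C.
That chord is spelled C-Eb-G.
With the 6 figure the chord is in first inversion; from the bass Eb upward in close position it reads Eb-G-C.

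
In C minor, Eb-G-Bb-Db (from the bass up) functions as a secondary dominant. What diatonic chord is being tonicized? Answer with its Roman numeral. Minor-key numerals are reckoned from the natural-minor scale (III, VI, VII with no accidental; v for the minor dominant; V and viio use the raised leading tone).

VI

The chord is a dominant seventh chord on Eb.
A dominant resolves down a perfect fifth: Eb → Ab. In C minor, Ab is scale degree 6, i.e. VI.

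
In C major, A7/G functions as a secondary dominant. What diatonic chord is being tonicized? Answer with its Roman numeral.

ii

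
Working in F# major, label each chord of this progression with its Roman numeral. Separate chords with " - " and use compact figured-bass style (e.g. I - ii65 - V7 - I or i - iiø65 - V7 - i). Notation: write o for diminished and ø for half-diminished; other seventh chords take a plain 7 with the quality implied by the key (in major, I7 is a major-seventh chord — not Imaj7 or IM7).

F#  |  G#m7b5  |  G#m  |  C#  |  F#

F#: major triad on F# = scale degree 1 → I.
G#m7b5 is non-diatonic — iiø7, a mixture chord from F# minor.
G#m: minor triad on G# = scale degree 2 → ii.
C#: major triad on C# = scale degree 5 → V.
F# has root F#, degree 1 in F# major, so I.

I - iiø7 - ii - V - I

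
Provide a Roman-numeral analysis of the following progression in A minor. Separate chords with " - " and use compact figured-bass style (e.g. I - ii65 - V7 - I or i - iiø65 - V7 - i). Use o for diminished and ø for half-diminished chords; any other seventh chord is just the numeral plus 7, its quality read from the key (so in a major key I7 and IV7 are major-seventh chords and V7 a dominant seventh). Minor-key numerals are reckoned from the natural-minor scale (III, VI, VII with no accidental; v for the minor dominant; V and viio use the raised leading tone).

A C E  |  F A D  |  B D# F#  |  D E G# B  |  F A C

i - iv6 - V/V - V42 - VI

A-C-E has root A, degree 1 in A minor, so i.
F-A-D: minor triad on D = scale degree 4 → iv6.
B-D#-F#: chromatic; B is V of V, so V/V.
D-E-G#-B: root E is the dominant; dominant seventh chord there is V42.
F-A-C has root F, degree 6 in A minor, so VI.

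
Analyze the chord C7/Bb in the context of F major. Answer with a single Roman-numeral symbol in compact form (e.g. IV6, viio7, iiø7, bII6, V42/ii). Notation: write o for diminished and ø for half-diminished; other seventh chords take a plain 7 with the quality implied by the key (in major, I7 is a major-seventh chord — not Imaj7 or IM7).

V42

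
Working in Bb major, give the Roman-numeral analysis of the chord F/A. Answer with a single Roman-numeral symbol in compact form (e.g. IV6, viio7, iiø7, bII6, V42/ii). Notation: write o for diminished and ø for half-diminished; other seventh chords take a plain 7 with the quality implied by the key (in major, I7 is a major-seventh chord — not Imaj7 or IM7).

V6

Stacked in thirds the chord is F-A-C: a major triad on F.
F is scale degree 5 in Bb major, and a major triad on that degree is written V.
With A in the bass the chord is in first inversion, so the figured bass is 6.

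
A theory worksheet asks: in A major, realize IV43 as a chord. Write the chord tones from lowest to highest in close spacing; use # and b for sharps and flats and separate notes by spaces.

The numeral's case and figure indicate a major seventh chord. In A major its root, scale degree 4, is D.
That chord is spelled D-F#-A-C#.
With the 43 figure the chord is in second inversion; from the bass A upward in close position it reads A-C#-D-F#.

A C# D F#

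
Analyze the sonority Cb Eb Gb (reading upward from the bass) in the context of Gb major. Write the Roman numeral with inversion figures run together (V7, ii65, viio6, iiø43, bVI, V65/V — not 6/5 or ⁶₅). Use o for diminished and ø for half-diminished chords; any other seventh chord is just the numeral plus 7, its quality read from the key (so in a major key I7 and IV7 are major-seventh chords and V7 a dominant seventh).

Stacked in thirds the chord is Cb-Eb-Gb: a major triad on Cb.
Cb is scale degree 4 in Gb major, and a major triad on that degree is written IV.

IV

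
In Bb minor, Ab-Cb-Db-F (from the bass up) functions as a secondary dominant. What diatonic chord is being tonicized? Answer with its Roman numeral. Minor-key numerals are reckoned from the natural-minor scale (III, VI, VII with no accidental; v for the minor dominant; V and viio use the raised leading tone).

VI

The chord is a dominant seventh chord on Db.
A dominant resolves down a perfect fifth: Db → Gb. In Bb minor, Gb is scale degree 6, i.e. VI.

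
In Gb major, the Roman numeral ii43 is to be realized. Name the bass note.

ii in Gb major has root Ab; the chord is Ab-Cb-Eb-Gb.
The figure 43 means second inversion — the fifth is in the bass.

Eb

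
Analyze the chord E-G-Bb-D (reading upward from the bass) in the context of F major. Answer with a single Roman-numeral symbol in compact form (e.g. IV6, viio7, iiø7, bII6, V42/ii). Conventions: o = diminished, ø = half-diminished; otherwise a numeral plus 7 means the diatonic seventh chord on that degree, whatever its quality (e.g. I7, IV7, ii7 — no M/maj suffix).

viiø7

Stacked in thirds the chord is E-G-Bb-D: a half-diminished seventh chord on E.
E is scale degree 7 in F major, and a half-diminished seventh chord on that degree is written viiø7.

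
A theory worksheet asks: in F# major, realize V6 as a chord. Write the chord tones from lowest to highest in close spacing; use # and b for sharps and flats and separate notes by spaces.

E# G# C#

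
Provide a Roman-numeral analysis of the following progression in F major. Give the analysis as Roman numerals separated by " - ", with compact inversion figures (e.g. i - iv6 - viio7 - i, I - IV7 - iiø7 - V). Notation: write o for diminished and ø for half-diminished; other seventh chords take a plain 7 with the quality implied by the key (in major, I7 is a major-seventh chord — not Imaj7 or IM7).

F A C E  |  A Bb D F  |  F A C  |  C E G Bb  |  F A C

F-A-C-E: root F is the tonic; major seventh chord there is I7.
A-Bb-D-F has root Bb, degree 4 in F major, so IV42.
F-A-C: root F is the tonic; major triad there is I.
C-E-G-Bb: dominant seventh chord on C = scale degree 5 → V7.
F-A-C: major triad on F = scale degree 1 → I.

I7 - IV42 - I - V7 - I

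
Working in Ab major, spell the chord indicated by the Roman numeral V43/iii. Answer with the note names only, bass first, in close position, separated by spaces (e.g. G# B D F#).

The slash means an applied dominant: we want the dominant of iii. In Ab major, iii is C minor, and its dominant is built on G.
Building a dominant seventh chord on G gives G-B-D-F.
With the 43 figure the chord is in second inversion; from the bass D upward in close position it reads D-F-G-B.

D F G B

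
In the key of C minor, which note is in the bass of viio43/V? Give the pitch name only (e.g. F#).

The applied chord viio43/V is rooted on F#: F#-A-C-Eb.
The figure 43 means second inversion — the fifth is in the bass.

C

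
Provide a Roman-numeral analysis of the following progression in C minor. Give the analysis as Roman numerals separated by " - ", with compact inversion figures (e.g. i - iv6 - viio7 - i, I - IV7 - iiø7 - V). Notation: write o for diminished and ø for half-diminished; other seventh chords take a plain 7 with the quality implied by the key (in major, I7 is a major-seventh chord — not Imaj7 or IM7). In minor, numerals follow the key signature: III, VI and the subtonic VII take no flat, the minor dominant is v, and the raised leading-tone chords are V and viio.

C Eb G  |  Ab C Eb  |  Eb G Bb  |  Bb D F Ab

i - VI - III - VII7

C-Eb-G: minor triad on C = scale degree 1 → i.
Ab-C-Eb has root Ab, degree 6 in C minor, so VI.
Eb-G-Bb has root Eb, degree 3 in C minor, so III.
Bb-D-F-Ab: root Bb is the subtonic; dominant seventh chord there is VII7.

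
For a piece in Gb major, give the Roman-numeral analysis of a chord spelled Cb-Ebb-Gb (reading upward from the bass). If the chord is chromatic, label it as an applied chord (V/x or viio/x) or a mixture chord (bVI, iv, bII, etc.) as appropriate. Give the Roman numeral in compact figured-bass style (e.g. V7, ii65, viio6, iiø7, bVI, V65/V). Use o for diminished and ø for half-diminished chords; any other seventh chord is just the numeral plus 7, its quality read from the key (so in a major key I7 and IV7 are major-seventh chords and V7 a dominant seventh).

Stacked in thirds the chord is Cb-Ebb-Gb: a minor triad on Cb.
Cb is the fourth degree of Gb major. This is the minor subdominant, borrowed from the parallel minor.

iv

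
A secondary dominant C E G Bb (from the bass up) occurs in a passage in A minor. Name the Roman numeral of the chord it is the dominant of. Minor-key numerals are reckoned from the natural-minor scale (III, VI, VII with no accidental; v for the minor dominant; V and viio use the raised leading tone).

The chord is a dominant seventh chord on C.
A dominant resolves down a perfect fifth: C → F. In A minor, F is scale degree 6, i.e. VI.

VI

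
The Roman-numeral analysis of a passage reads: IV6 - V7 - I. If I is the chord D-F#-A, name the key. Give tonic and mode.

D major

I is given as D-F#-A — a major triad with root D.
If D is scale degree 1 and the mode makes that degree carry a major triad, the tonic is D and the mode is major.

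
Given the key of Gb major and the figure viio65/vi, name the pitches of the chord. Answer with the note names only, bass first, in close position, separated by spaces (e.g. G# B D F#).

F Ab Cb D

viio65/vi is a secondary leading-tone chord. The target vi is Eb in Gb major; the applied chord is rooted a semitone below, on D.
Building a fully diminished seventh chord on D gives D-F-Ab-Cb.
With the 65 figure the chord is in first inversion; from the bass F upward in close position it reads F-Ab-Cb-D.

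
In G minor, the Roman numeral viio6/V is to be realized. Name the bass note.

The applied chord viio6/V is rooted on C#: C#-E-G.
The figure 6 means first inversion — the third is in the bass.

E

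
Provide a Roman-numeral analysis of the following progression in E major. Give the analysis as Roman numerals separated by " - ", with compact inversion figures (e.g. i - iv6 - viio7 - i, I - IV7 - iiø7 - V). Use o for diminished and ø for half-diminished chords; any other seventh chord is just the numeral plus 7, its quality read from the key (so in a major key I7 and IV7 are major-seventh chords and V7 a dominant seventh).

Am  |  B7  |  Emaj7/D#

iv - V7 - I42

Am: minor triad on A — chromatic; iv (borrowed from the parallel minor).
B7: dominant seventh chord on B = scale degree 5 → V7.
Emaj7/D#: root E is the tonic; major seventh chord there is I42.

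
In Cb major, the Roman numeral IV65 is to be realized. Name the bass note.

Ab

IV in Cb major has root Fb; the chord is Fb-Ab-Cb-Eb.
The figure 65 means first inversion — the third is in the bass.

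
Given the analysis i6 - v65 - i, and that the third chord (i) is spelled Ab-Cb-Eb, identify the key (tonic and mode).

i is given as Ab-Cb-Eb — a minor triad with root Ab.
If Ab is scale degree 1 and the mode makes that degree carry a minor triad, the tonic is Ab and the mode is minor.

Ab minor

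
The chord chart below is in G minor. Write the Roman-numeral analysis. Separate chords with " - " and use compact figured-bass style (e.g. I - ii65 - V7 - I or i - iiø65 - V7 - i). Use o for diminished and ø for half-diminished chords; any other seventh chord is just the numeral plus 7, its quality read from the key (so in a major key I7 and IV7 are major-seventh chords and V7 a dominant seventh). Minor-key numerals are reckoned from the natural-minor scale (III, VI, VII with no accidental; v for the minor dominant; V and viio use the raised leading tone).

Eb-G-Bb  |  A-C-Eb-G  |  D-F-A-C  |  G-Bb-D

Eb-G-Bb has root Eb, degree 6 in G minor, so VI.
A-C-Eb-G: half-diminished seventh chord on A = scale degree 2 → iiø7.
D-F-A-C: root D is the dominant; minor seventh chord there is v7.
G-Bb-D has root G, degree 1 in G minor, so i.

VI - iiø7 - v7 - i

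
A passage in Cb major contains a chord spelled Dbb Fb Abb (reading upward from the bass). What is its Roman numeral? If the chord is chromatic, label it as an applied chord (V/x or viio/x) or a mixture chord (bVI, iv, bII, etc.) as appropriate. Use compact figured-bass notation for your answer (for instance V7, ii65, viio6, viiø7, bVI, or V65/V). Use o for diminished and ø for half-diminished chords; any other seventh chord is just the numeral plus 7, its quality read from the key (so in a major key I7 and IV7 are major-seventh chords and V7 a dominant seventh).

bII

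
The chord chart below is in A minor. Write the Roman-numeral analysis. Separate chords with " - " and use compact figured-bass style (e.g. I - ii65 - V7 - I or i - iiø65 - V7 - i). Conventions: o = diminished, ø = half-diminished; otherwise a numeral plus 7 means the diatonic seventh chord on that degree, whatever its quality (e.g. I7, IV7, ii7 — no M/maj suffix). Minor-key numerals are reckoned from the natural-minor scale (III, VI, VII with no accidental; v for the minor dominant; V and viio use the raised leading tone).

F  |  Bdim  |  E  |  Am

F: root F is the submediant; major triad there is VI.
Bdim: root B is the supertonic; diminished triad there is iio.
E has root E, degree 5 in A minor, so V.
Am: minor triad on A = scale degree 1 → i.

VI - iio - V - i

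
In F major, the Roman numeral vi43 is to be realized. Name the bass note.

vi in F major has root D; the chord is D-F-A-C.
The figure 43 means second inversion — the fifth is in the bass.

A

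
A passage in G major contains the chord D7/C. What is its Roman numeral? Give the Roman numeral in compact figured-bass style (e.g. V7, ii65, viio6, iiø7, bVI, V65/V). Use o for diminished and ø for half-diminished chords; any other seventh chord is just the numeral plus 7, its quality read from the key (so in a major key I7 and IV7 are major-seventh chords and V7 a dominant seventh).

V42

The pitches D-F#-A-C form a dominant seventh chord rooted on D.
In G major, D is the dominant; the diatonic dominant seventh chord there is V7.
With C in the bass the chord is in third inversion, so the figured bass is 42.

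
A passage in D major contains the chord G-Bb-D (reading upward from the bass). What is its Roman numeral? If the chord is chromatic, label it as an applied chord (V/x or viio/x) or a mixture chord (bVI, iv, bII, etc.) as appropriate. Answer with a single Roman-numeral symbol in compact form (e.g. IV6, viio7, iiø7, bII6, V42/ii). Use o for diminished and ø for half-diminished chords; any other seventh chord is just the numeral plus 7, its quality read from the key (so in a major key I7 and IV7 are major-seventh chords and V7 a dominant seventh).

iv

The pitches G-Bb-D form a minor triad rooted on G.
G is the fourth degree of D major. This is the minor subdominant, borrowed from the parallel minor.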